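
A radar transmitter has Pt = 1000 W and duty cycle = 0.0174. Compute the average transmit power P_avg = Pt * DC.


P_avg = 1000 * 0.0174 = 17.4 W

17.4 W


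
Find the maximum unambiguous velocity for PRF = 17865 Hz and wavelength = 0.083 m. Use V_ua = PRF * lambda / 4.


V_ua = 17865 * 0.083 / 4 = 370.7 m/s

370.7 m/s


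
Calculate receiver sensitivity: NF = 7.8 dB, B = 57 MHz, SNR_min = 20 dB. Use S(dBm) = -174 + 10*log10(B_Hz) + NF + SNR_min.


10*log10(57000000.0) = 77.56
S = -174 + 77.56 + 7.8 + 20 = -68.6 dBm

-68.6 dBm


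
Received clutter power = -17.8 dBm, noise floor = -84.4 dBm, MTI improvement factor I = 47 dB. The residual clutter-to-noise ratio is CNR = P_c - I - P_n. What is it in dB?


CNR = -17.8 - 47 - (-84.4) = 19.6 dB

19.6 dB


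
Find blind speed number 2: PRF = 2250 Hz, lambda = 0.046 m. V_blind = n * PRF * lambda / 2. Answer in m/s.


V_blind = 2 * 2250 * 0.046 / 2 = 103.5 m/s

103.5 m/s


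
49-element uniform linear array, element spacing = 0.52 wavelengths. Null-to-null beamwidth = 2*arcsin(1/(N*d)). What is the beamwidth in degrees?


1/(N*d) = 1/(49*0.52) = 0.039246
BW = 2*arcsin(0.039246) = 4.5 degrees

4.5 degrees


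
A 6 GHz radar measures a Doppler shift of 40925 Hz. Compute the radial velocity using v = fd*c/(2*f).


v = 40925 * 3e8 / (2 * 6000000000.0) = 1023.1 m/s

1023.1 m/s


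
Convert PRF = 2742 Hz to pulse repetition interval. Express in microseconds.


PRI = 1/2742 = 0.0003646973 s = 364.7 us

364.7 us


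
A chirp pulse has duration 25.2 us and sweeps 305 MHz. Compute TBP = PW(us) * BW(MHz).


TBP = 25.2 * 305 = 7686.0

7686.0


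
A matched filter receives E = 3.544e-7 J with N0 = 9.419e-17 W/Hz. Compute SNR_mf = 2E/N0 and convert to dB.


SNR_lin = 2 * 3.544e-7 / 9.419e-17 = 7.525e9
SNR_dB = 10*log10(7.525e9) = 98.8 dB

98.8 dB


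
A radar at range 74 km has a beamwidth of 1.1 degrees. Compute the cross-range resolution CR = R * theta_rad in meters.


BW_rad = 0.019198622
CR = 74000 * 0.019198622 = 1420.7 m

1420.7 m


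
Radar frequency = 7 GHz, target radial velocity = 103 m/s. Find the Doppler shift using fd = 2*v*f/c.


fd = 2 * 103 * 7000000000.0 / 3e8 = 4806.7 Hz

4806.7 Hz


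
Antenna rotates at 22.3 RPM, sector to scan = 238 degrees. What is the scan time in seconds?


t = 238 / (22.3 * 360) * 60 = 1.78 s

1.78 s


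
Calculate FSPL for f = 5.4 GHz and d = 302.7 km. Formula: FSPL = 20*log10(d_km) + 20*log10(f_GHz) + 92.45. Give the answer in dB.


20*log10(302.7) = 49.62
20*log10(5.4) = 14.65
FSPL = 156.7 dB

156.7 dB


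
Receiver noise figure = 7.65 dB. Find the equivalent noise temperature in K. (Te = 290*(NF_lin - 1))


NF_lin = 10^(7.65/10) = 5.821032
Te = 290 * (5.821032 - 1) = 1398.1 K

1398.1 K


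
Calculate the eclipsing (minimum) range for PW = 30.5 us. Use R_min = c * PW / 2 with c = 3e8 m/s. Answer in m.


R_min = 3e8 * 30.5e-6 / 2 = 4575.0 m

4575.0 m


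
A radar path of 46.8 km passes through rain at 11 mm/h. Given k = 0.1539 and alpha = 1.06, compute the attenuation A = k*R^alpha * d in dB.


gamma = 0.1539 * 11^1.06 = 1.954856 dB/km
A = 1.954856 * 46.8 = 91.49 dB

91.49 dB


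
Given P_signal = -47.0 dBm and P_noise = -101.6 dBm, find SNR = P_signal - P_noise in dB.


SNR = -47.0 - (-101.6) = 54.6 dB

54.6 dB


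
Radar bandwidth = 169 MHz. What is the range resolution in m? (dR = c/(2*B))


dR = 3e8 / (2 * 169000000.0) = 0.89 m

0.89 m


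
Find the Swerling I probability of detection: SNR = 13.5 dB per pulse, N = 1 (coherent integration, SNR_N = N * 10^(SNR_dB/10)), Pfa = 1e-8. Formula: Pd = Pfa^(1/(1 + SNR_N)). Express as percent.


SNR_lin = 10^(13.5/10) = 22.38721
SNR_N = 1 * 22.38721 = 22.38721
1/(1 + SNR_N) = 1/23.38721 = 0.0427584
Pd = (1e-8)^0.0427584 = 0.45492
Pd = 45.5%

45.5%


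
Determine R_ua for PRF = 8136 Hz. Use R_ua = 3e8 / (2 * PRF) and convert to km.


R_ua = 3e8 / (2 * 8136) = 18436.6 m = 18.4 km

18.4 km


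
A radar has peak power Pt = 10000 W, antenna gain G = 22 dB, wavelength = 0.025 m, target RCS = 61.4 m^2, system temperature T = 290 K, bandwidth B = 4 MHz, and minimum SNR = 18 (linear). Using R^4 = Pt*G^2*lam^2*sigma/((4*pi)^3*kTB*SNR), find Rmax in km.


G_lin = 10^(22/10) = 158.489319
R^4 = 10000 * 158.489319^2 * 0.025^2 * 61.4 / ((4*pi)^3 * 1.38e-23 * 290 * 4000000.0 * 18)
R^4 = 1.68581e16 m^4
R_max = (1.68581e16)^(1/4) = 11394.7 m = 11.4 km

11.4 km


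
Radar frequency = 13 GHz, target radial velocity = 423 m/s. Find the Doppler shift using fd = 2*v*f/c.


fd = 2 * 423 * 13000000000.0 / 3e8 = 36660.0 Hz

36660.0 Hz


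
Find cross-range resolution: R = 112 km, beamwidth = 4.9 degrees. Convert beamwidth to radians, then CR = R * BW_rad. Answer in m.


BW_rad = 0.085521133
CR = 112000 * 0.085521133 = 9578.4 m

9578.4 m


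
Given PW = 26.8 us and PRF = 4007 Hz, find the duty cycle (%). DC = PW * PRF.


DC = 26.8e-6 * 4007 * 100 = 10.74%

10.74%


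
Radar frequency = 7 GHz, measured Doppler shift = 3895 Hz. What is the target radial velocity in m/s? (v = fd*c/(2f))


v = 3895 * 3e8 / (2 * 7000000000.0) = 83.5 m/s

83.5 m/s


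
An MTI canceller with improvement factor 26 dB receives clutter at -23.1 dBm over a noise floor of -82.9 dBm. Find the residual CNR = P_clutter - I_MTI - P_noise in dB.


CNR = -23.1 - 26 - (-82.9) = 33.8 dB

33.8 dB


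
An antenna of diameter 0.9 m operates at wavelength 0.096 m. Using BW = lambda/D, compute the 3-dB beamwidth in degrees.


BW_rad = 0.096 / 0.9 = 0.106667
BW_deg = 6.11 degrees

6.11 degrees


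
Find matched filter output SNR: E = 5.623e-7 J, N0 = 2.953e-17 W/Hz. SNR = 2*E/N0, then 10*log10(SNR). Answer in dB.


SNR_lin = 2 * 5.623e-7 / 2.953e-17 = 3.808e10
SNR_dB = 10*log10(3.808e10) = 105.8 dB

105.8 dB


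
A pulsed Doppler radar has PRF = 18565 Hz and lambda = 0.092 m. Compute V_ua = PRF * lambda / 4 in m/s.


V_ua = 18565 * 0.092 / 4 = 427.0 m/s

427.0 m/s


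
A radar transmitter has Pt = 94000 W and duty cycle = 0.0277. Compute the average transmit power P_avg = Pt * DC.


P_avg = 94000 * 0.0277 = 2603.8 W

2603.8 W


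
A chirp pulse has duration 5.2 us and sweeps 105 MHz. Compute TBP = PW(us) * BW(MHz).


TBP = 5.2 * 105 = 546.0

546.0


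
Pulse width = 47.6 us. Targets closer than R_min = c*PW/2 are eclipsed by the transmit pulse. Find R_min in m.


R_min = 3e8 * 47.6e-6 / 2 = 7140.0 m

7140.0 m


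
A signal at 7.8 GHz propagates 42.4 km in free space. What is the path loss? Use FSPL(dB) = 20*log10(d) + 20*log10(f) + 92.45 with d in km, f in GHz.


20*log10(42.4) = 32.55
20*log10(7.8) = 17.84
FSPL = 142.8 dB

142.8 dB


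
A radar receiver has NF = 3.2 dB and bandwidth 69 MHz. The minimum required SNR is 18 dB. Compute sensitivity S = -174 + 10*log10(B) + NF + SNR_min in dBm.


10*log10(69000000.0) = 78.39
S = -174 + 78.39 + 3.2 + 18 = -74.4 dBm

-74.4 dBm


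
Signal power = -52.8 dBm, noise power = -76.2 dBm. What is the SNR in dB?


SNR = -52.8 - (-76.2) = 23.4 dB

23.4 dB


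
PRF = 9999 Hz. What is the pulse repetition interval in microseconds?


PRI = 1/9999 = 0.00010001 s = 100.0 us

100.0 us


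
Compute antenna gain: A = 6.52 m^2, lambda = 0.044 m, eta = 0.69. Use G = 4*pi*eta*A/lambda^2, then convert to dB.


G_linear = 4*pi*0.69*6.52/0.044^2 = 29201.23
G_dB = 10*log10(29201.23) = 44.7 dB

44.7 dB


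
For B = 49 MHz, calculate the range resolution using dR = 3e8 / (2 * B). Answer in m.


dR = 3e8 / (2 * 49000000.0) = 3.06 m

3.06 m


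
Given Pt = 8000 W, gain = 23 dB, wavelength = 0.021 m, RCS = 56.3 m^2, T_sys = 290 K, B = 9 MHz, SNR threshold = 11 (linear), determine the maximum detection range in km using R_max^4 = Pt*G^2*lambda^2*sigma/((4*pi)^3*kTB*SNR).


G_lin = 10^(23/10) = 199.526231
R^4 = 8000 * 199.526231^2 * 0.021^2 * 56.3 / ((4*pi)^3 * 1.38e-23 * 290 * 9000000.0 * 11)
R^4 = 1.00576e16 m^4
R_max = (1.00576e16)^(1/4) = 10014.4 m = 10.0 km

10.0 km


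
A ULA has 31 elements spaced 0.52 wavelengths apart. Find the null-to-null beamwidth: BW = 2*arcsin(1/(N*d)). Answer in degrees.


1/(N*d) = 1/(31*0.52) = 0.062035
BW = 2*arcsin(0.062035) = 7.1 degrees

7.1 degrees


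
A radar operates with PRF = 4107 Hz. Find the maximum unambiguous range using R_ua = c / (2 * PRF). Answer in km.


R_ua = 3e8 / (2 * 4107) = 36523.0 m = 36.5 km

36.5 km


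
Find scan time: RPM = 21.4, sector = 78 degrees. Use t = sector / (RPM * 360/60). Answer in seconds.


t = 78 / (21.4 * 360) * 60 = 0.61 s

0.61 s


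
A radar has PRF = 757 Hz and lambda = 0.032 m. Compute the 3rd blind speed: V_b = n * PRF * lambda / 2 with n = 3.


V_blind = 3 * 757 * 0.032 / 2 = 36.3 m/s

36.3 m/s


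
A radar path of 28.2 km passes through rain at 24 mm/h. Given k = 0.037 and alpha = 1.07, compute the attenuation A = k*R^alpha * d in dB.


gamma = 0.037 * 24^1.07 = 1.109246 dB/km
A = 1.109246 * 28.2 = 31.28 dB

31.28 dB


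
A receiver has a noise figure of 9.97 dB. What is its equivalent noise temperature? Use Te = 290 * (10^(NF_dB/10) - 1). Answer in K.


NF_lin = 10^(9.97/10) = 9.93116
Te = 290 * (9.93116 - 1) = 2590.0 K

2590.0 K


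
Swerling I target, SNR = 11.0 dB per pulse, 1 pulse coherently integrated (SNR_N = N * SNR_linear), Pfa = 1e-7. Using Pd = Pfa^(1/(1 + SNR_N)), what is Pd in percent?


SNR_lin = 10^(11.0/10) = 12.58925
SNR_N = 1 * 12.58925 = 12.58925
1/(1 + SNR_N) = 1/13.58925 = 0.0735876
Pd = (1e-7)^0.0735876 = 0.30541
Pd = 30.5%

30.5%


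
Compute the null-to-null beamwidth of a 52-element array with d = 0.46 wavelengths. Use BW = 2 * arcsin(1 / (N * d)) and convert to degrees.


1/(N*d) = 1/(52*0.46) = 0.041806
BW = 2*arcsin(0.041806) = 4.8 degrees

4.8 degrees


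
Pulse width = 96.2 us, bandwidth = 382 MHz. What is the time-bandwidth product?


TBP = 96.2 * 382 = 36748.4

36748.4


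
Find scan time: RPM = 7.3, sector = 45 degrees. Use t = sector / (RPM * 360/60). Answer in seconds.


t = 45 / (7.3 * 360) * 60 = 1.03 s

1.03 s


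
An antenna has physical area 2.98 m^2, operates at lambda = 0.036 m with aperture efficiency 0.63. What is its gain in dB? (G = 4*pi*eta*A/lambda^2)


G_linear = 4*pi*0.63*2.98/0.036^2 = 18203.78
G_dB = 10*log10(18203.78) = 42.6 dB

42.6 dB


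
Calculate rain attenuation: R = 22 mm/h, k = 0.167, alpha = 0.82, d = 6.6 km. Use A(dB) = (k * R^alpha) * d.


gamma = 0.167 * 22^0.82 = 2.106217 dB/km
A = 2.106217 * 6.6 = 13.9 dB

13.9 dB


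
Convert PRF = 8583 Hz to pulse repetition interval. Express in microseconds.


PRI = 1/8583 = 0.0001165094 s = 116.5 us

116.5 us


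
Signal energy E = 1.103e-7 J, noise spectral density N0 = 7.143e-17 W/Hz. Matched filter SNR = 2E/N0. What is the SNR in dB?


SNR_lin = 2 * 1.103e-7 / 7.143e-17 = 3.088e9
SNR_dB = 10*log10(3.088e9) = 94.9 dB

94.9 dB


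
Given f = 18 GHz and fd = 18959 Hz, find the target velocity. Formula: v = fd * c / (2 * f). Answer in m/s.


v = 18959 * 3e8 / (2 * 18000000000.0) = 158.0 m/s

158.0 m/s


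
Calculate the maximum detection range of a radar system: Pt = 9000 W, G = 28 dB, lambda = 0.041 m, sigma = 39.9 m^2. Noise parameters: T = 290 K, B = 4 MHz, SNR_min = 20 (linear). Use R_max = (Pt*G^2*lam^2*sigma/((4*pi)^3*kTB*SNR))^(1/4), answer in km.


G_lin = 10^(28/10) = 630.957344
R^4 = 9000 * 630.957344^2 * 0.041^2 * 39.9 / ((4*pi)^3 * 1.38e-23 * 290 * 4000000.0 * 20)
R^4 = 3.78257e17 m^4
R_max = (3.78257e17)^(1/4) = 24799.7 m = 24.8 km

24.8 km


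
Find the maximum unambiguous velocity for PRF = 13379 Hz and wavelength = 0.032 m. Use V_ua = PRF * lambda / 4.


V_ua = 13379 * 0.032 / 4 = 107.0 m/s

107.0 m/s


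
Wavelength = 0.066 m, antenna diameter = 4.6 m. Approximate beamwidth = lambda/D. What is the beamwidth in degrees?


BW_rad = 0.066 / 4.6 = 0.014348
BW_deg = 0.82 degrees

0.82 degrees


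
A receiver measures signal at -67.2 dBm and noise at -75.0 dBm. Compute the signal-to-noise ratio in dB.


SNR = -67.2 - (-75.0) = 7.8 dB

7.8 dB


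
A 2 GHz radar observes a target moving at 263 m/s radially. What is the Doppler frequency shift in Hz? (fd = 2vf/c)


fd = 2 * 263 * 2000000000.0 / 3e8 = 3506.7 Hz

3506.7 Hz


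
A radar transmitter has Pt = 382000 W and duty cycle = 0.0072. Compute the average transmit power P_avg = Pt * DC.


P_avg = 382000 * 0.0072 = 2750.4 W

2750.4 W


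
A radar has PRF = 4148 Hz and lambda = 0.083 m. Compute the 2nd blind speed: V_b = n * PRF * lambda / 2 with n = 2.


V_blind = 2 * 4148 * 0.083 / 2 = 344.3 m/s

344.3 m/s


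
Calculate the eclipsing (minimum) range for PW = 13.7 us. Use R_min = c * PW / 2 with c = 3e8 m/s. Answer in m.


R_min = 3e8 * 13.7e-6 / 2 = 2055.0 m

2055.0 m


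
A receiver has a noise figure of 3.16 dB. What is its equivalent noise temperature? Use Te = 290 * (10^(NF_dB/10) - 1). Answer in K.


NF_lin = 10^(3.16/10) = 2.070141
Te = 290 * (2.070141 - 1) = 310.3 K

310.3 K


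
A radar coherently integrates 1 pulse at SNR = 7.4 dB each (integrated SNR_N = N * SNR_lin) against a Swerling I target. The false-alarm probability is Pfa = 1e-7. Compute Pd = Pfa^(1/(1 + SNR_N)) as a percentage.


SNR_lin = 10^(7.4/10) = 5.49541
SNR_N = 1 * 5.49541 = 5.49541
1/(1 + SNR_N) = 1/6.49541 = 0.1539549
Pd = (1e-7)^0.1539549 = 0.08362
Pd = 8.4%

8.4%


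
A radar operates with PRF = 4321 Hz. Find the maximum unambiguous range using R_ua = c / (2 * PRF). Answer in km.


R_ua = 3e8 / (2 * 4321) = 34714.2 m = 34.7 km

34.7 km


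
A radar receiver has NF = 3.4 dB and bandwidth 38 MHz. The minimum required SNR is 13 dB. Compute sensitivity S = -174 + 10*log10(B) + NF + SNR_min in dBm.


10*log10(38000000.0) = 75.8
S = -174 + 75.8 + 3.4 + 13 = -81.8 dBm

-81.8 dBm


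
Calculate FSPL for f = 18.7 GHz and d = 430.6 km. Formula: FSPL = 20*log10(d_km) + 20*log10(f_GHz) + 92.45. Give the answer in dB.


20*log10(430.6) = 52.68
20*log10(18.7) = 25.44
FSPL = 170.6 dB

170.6 dB


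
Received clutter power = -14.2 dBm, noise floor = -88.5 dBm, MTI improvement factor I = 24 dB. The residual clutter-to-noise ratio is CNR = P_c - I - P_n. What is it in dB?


CNR = -14.2 - 24 - (-88.5) = 50.3 dB

50.3 dB


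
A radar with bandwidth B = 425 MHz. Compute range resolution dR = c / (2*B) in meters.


dR = 3e8 / (2 * 425000000.0) = 0.35 m

0.35 m


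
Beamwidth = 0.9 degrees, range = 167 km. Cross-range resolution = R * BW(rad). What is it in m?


BW_rad = 0.015707963
CR = 167000 * 0.015707963 = 2623.2 m

2623.2 m


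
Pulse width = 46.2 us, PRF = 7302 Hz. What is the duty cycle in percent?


DC = 46.2e-6 * 7302 * 100 = 33.74%

33.74%


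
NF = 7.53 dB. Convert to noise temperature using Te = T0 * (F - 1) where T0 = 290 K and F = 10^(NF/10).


NF_lin = 10^(7.53/10) = 5.662393
Te = 290 * (5.662393 - 1) = 1352.1 K

1352.1 K


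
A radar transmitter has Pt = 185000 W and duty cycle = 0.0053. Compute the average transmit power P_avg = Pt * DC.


P_avg = 185000 * 0.0053 = 980.5 W

980.5 W


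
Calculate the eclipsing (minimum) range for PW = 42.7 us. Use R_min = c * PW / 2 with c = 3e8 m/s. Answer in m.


R_min = 3e8 * 42.7e-6 / 2 = 6405.0 m

6405.0 m


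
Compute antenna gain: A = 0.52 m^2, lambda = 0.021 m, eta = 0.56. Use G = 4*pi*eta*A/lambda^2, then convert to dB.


G_linear = 4*pi*0.56*0.52/0.021^2 = 8297.79
G_dB = 10*log10(8297.79) = 39.2 dB

39.2 dB


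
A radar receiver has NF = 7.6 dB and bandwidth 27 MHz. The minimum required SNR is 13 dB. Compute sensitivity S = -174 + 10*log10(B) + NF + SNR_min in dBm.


10*log10(27000000.0) = 74.31
S = -174 + 74.31 + 7.6 + 13 = -79.1 dBm

-79.1 dBm


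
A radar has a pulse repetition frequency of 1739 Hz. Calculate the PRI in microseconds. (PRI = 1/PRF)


PRI = 1/1739 = 0.0005750431 s = 575.0 us

575.0 us


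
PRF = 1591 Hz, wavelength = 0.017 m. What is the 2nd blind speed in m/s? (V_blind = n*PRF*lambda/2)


V_blind = 2 * 1591 * 0.017 / 2 = 27.0 m/s

27.0 m/s


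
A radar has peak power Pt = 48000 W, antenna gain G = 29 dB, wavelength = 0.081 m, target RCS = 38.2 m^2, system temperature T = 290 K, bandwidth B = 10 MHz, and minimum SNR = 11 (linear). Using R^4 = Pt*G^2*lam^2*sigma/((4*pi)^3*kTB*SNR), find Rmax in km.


G_lin = 10^(29/10) = 794.328235
R^4 = 48000 * 794.328235^2 * 0.081^2 * 38.2 / ((4*pi)^3 * 1.38e-23 * 290 * 10000000.0 * 11)
R^4 = 8.68911e18 m^4
R_max = (8.68911e18)^(1/4) = 54293.0 m = 54.3 km

54.3 km


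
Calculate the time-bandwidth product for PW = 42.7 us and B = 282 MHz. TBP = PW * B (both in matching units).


TBP = 42.7 * 282 = 12041.4

12041.4


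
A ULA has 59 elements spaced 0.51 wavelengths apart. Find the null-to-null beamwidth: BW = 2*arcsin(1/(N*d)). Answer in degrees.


1/(N*d) = 1/(59*0.51) = 0.033234
BW = 2*arcsin(0.033234) = 3.8 degrees

3.8 degrees


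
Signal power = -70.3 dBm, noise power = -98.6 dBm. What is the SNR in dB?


SNR = -70.3 - (-98.6) = 28.3 dB

28.3 dB


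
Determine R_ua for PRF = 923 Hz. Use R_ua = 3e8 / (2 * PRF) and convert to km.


R_ua = 3e8 / (2 * 923) = 162513.5 m = 162.5 km

162.5 km


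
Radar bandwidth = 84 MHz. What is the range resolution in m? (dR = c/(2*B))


dR = 3e8 / (2 * 84000000.0) = 1.79 m

1.79 m


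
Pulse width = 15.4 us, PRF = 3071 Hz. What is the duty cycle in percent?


DC = 15.4e-6 * 3071 * 100 = 4.73%

4.73%


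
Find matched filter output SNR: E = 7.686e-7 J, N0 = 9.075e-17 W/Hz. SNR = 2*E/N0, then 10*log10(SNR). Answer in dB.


SNR_lin = 2 * 7.686e-7 / 9.075e-17 = 1.694e10
SNR_dB = 10*log10(1.694e10) = 102.3 dB

102.3 dB


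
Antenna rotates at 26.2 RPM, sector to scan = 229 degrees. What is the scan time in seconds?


t = 229 / (26.2 * 360) * 60 = 1.46 s

1.46 s


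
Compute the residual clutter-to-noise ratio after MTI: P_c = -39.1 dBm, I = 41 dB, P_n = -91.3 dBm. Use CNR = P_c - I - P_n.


CNR = -39.1 - 41 - (-91.3) = 11.2 dB

11.2 dB


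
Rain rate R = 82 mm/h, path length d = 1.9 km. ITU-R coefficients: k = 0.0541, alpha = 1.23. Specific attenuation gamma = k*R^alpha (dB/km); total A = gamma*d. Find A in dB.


gamma = 0.0541 * 82^1.23 = 12.223295 dB/km
A = 12.223295 * 1.9 = 23.22 dB

23.22 dB


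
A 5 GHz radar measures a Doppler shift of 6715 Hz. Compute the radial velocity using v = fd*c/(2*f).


v = 6715 * 3e8 / (2 * 5000000000.0) = 201.5 m/s

201.5 m/s


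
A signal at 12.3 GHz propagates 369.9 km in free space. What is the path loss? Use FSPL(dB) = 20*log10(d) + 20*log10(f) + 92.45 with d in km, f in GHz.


20*log10(369.9) = 51.36
20*log10(12.3) = 21.8
FSPL = 165.6 dB

165.6 dB


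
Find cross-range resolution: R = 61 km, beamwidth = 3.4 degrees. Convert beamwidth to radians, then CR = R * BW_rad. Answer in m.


BW_rad = 0.059341195
CR = 61000 * 0.059341195 = 3619.8 m

3619.8 m


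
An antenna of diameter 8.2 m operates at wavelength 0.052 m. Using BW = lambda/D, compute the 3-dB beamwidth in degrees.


BW_rad = 0.052 / 8.2 = 0.006341
BW_deg = 0.36 degrees

0.36 degrees


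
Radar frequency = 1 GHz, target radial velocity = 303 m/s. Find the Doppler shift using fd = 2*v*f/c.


fd = 2 * 303 * 1000000000.0 / 3e8 = 2020.0 Hz

2020.0 Hz


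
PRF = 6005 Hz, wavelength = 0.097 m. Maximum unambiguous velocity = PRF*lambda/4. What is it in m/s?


V_ua = 6005 * 0.097 / 4 = 145.6 m/s

145.6 m/s


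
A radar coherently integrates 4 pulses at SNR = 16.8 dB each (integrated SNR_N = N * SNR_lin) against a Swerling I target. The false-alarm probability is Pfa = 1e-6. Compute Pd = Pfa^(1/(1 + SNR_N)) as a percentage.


SNR_lin = 10^(16.8/10) = 47.86301
SNR_N = 4 * 47.86301 = 191.45204
1/(1 + SNR_N) = 1/192.45204 = 0.0051961
Pd = (1e-6)^0.0051961 = 0.93073
Pd = 93.1%

93.1%


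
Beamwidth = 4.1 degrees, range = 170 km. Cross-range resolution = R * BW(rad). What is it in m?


BW_rad = 0.071558499
CR = 170000 * 0.071558499 = 12164.9 m

12164.9 m


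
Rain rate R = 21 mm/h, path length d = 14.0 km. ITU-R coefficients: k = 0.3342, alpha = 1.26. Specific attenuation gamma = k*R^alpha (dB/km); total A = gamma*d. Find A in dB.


gamma = 0.3342 * 21^1.26 = 15.488265 dB/km
A = 15.488265 * 14.0 = 216.84 dB

216.84 dB


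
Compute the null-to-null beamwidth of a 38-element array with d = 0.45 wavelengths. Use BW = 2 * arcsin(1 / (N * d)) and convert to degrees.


1/(N*d) = 1/(38*0.45) = 0.05848
BW = 2*arcsin(0.05848) = 6.7 degrees

6.7 degrees


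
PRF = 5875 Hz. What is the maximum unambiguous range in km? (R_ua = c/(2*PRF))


R_ua = 3e8 / (2 * 5875) = 25531.9 m = 25.5 km

25.5 km


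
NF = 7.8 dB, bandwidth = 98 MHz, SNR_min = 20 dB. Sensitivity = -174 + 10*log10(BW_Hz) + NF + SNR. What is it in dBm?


10*log10(98000000.0) = 79.91
S = -174 + 79.91 + 7.8 + 20 = -66.3 dBm

-66.3 dBm


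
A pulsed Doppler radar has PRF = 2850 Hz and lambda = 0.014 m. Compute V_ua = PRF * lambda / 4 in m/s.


V_ua = 2850 * 0.014 / 4 = 10.0 m/s

10.0 m/s


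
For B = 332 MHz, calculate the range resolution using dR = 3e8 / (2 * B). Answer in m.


dR = 3e8 / (2 * 332000000.0) = 0.45 m

0.45 m


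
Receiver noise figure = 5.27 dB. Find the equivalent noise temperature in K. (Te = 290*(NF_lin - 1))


NF_lin = 10^(5.27/10) = 3.365116
Te = 290 * (3.365116 - 1) = 685.9 K

685.9 K


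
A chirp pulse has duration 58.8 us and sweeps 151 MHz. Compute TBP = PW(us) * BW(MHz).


TBP = 58.8 * 151 = 8878.8

8878.8


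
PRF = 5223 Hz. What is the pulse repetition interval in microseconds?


PRI = 1/5223 = 0.0001914608 s = 191.5 us

191.5 us


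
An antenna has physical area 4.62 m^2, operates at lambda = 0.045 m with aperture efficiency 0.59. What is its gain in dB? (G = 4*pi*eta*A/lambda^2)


G_linear = 4*pi*0.59*4.62/0.045^2 = 16915.27
G_dB = 10*log10(16915.27) = 42.3 dB

42.3 dB


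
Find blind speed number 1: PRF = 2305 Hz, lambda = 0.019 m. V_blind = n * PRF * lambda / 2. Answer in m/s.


V_blind = 1 * 2305 * 0.019 / 2 = 21.9 m/s

21.9 m/s


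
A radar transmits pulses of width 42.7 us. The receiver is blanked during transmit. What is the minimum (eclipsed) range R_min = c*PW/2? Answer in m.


R_min = 3e8 * 42.7e-6 / 2 = 6405.0 m

6405.0 m


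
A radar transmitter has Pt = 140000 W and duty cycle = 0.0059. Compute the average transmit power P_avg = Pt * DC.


P_avg = 140000 * 0.0059 = 826.0 W

826.0 W


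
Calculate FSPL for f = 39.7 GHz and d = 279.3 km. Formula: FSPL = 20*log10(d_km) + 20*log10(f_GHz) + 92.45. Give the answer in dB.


20*log10(279.3) = 48.92
20*log10(39.7) = 31.98
FSPL = 173.3 dB

173.3 dB


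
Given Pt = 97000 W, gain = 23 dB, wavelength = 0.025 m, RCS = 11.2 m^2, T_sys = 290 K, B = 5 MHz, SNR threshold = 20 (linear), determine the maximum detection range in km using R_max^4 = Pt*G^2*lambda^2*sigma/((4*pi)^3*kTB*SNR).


G_lin = 10^(23/10) = 199.526231
R^4 = 97000 * 199.526231^2 * 0.025^2 * 11.2 / ((4*pi)^3 * 1.38e-23 * 290 * 5000000.0 * 20)
R^4 = 3.40379e16 m^4
R_max = (3.40379e16)^(1/4) = 13582.8 m = 13.6 km

13.6 km


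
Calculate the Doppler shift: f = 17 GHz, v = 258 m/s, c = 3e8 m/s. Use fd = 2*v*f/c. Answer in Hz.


fd = 2 * 258 * 17000000000.0 / 3e8 = 29240.0 Hz

29240.0 Hz


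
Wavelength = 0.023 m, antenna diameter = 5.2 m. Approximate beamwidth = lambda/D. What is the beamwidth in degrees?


BW_rad = 0.023 / 5.2 = 0.004423
BW_deg = 0.25 degrees

0.25 degrees


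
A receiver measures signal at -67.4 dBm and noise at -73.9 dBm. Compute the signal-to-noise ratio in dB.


SNR = -67.4 - (-73.9) = 6.5 dB

6.5 dB


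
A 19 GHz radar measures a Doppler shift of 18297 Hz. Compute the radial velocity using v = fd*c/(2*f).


v = 18297 * 3e8 / (2 * 19000000000.0) = 144.5 m/s

144.5 m/s


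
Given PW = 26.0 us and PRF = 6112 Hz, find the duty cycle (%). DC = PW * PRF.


DC = 26.0e-6 * 6112 * 100 = 15.89%

15.89%


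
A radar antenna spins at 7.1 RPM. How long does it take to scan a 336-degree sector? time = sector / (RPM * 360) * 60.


t = 336 / (7.1 * 360) * 60 = 7.89 s

7.89 s


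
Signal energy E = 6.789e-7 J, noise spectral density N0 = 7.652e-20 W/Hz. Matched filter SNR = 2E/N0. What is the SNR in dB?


SNR_lin = 2 * 6.789e-7 / 7.652e-20 = 1.774e13
SNR_dB = 10*log10(1.774e13) = 132.5 dB

132.5 dB


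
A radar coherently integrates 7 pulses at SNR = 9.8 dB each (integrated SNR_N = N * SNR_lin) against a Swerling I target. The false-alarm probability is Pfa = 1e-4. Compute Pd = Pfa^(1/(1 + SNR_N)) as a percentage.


SNR_lin = 10^(9.8/10) = 9.54993
SNR_N = 7 * 9.54993 = 66.84951
1/(1 + SNR_N) = 1/67.84951 = 0.0147385
Pd = (1e-4)^0.0147385 = 0.87306
Pd = 87.3%

87.3%


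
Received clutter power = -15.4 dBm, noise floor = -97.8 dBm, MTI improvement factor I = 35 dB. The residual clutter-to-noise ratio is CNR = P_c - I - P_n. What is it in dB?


CNR = -15.4 - 35 - (-97.8) = 47.4 dB

47.4 dB


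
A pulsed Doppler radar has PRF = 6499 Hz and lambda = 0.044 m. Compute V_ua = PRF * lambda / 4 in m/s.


V_ua = 6499 * 0.044 / 4 = 71.5 m/s

71.5 m/s


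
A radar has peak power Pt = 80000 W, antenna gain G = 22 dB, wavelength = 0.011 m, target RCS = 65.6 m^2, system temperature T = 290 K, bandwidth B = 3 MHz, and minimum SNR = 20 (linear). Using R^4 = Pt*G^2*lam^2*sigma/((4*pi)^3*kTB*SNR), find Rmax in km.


G_lin = 10^(22/10) = 158.489319
R^4 = 80000 * 158.489319^2 * 0.011^2 * 65.6 / ((4*pi)^3 * 1.38e-23 * 290 * 3000000.0 * 20)
R^4 = 3.34751e16 m^4
R_max = (3.34751e16)^(1/4) = 13526.3 m = 13.5 km

13.5 km


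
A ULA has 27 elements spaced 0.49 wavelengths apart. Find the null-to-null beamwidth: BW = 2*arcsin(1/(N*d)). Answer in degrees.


1/(N*d) = 1/(27*0.49) = 0.075586
BW = 2*arcsin(0.075586) = 8.7 degrees

8.7 degrees


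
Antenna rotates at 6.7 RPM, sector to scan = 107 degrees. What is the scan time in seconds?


t = 107 / (6.7 * 360) * 60 = 2.66 s

2.66 s


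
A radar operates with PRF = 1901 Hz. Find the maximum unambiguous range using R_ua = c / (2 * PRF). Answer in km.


R_ua = 3e8 / (2 * 1901) = 78905.8 m = 78.9 km

78.9 km


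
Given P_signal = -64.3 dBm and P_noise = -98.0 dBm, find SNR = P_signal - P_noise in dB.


SNR = -64.3 - (-98.0) = 33.7 dB

33.7 dB


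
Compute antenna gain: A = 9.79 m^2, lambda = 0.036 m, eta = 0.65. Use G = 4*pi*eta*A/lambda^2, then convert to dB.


G_linear = 4*pi*0.65*9.79/0.036^2 = 61702.24
G_dB = 10*log10(61702.24) = 47.9 dB

47.9 dB


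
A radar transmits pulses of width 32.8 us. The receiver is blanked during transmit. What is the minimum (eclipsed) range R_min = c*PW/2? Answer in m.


R_min = 3e8 * 32.8e-6 / 2 = 4920.0 m

4920.0 m


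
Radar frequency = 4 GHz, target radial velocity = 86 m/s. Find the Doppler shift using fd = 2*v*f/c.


fd = 2 * 86 * 4000000000.0 / 3e8 = 2293.3 Hz

2293.3 Hz


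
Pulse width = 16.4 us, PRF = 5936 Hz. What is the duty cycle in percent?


DC = 16.4e-6 * 5936 * 100 = 9.74%

9.74%


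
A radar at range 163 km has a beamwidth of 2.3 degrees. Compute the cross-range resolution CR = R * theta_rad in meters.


BW_rad = 0.040142573
CR = 163000 * 0.040142573 = 6543.2 m

6543.2 m


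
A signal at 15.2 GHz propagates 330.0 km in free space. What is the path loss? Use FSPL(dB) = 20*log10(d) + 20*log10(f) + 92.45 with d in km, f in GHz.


20*log10(330.0) = 50.37
20*log10(15.2) = 23.64
FSPL = 166.5 dB

166.5 dB


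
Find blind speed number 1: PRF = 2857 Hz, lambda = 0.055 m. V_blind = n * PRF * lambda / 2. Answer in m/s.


V_blind = 1 * 2857 * 0.055 / 2 = 78.6 m/s

78.6 m/s


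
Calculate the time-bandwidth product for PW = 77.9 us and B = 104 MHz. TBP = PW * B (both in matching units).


TBP = 77.9 * 104 = 8101.6

8101.6


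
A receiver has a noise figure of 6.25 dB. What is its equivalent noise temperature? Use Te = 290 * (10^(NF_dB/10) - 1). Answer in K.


NF_lin = 10^(6.25/10) = 4.216965
Te = 290 * (4.216965 - 1) = 932.9 K

932.9 K


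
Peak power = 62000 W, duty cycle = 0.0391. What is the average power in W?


P_avg = 62000 * 0.0391 = 2424.2 W

2424.2 W


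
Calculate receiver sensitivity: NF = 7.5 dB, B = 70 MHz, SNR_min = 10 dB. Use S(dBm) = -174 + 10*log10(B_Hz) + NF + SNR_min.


10*log10(70000000.0) = 78.45
S = -174 + 78.45 + 7.5 + 10 = -78.0 dBm

-78.0 dBm


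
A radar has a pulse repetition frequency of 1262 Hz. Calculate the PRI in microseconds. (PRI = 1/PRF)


PRI = 1/1262 = 0.000792393 s = 792.4 us

792.4 us


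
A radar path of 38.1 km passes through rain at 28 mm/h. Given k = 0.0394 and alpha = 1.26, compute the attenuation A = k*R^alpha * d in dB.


gamma = 0.0394 * 28^1.26 = 2.623707 dB/km
A = 2.623707 * 38.1 = 99.96 dB

99.96 dB


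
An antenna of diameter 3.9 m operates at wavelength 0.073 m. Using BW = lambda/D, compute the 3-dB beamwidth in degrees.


BW_rad = 0.073 / 3.9 = 0.018718
BW_deg = 1.07 degrees

1.07 degrees


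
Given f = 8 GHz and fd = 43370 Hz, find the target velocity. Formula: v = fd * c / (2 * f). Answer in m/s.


v = 43370 * 3e8 / (2 * 8000000000.0) = 813.2 m/s

813.2 m/s


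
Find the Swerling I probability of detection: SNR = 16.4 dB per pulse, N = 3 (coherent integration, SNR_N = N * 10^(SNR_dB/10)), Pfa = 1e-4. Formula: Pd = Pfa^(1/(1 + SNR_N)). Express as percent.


SNR_lin = 10^(16.4/10) = 43.65158
SNR_N = 3 * 43.65158 = 130.95474
1/(1 + SNR_N) = 1/131.95474 = 0.0075784
Pd = (1e-4)^0.0075784 = 0.93258
Pd = 93.3%

93.3%


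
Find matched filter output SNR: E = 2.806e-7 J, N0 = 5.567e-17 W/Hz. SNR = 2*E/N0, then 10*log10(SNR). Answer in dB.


SNR_lin = 2 * 2.806e-7 / 5.567e-17 = 1.008e10
SNR_dB = 10*log10(1.008e10) = 100.0 dB

100.0 dB


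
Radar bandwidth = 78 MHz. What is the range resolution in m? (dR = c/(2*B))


dR = 3e8 / (2 * 78000000.0) = 1.92 m

1.92 m


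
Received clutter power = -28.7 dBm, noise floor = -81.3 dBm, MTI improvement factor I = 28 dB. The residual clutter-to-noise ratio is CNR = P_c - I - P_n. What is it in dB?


CNR = -28.7 - 28 - (-81.3) = 24.6 dB

24.6 dB


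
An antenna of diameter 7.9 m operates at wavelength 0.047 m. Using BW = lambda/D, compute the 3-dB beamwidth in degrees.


BW_rad = 0.047 / 7.9 = 0.005949
BW_deg = 0.34 degrees

0.34 degrees


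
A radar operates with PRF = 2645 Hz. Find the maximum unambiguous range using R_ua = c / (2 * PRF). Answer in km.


R_ua = 3e8 / (2 * 2645) = 56710.8 m = 56.7 km

56.7 km


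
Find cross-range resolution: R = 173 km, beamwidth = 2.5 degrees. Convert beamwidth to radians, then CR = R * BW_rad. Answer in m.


BW_rad = 0.043633231
CR = 173000 * 0.043633231 = 7548.5 m

7548.5 m


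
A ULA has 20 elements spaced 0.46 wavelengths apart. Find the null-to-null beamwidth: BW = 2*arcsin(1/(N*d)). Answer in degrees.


1/(N*d) = 1/(20*0.46) = 0.108696
BW = 2*arcsin(0.108696) = 12.5 degrees

12.5 degrees


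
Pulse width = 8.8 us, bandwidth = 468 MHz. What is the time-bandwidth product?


TBP = 8.8 * 468 = 4118.4

4118.4


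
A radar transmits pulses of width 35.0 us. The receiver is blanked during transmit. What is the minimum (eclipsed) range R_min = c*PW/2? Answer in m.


R_min = 3e8 * 35.0e-6 / 2 = 5250.0 m

5250.0 m


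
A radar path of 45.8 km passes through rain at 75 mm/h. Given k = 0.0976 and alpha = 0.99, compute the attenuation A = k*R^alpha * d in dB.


gamma = 0.0976 * 75^0.99 = 7.010685 dB/km
A = 7.010685 * 45.8 = 321.09 dB

321.09 dB


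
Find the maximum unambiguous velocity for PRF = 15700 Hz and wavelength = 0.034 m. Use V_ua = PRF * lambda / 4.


V_ua = 15700 * 0.034 / 4 = 133.5 m/s

133.5 m/s


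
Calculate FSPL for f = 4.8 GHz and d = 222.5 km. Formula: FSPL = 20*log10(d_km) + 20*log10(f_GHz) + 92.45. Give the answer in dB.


20*log10(222.5) = 46.95
20*log10(4.8) = 13.62
FSPL = 153.0 dB

153.0 dB


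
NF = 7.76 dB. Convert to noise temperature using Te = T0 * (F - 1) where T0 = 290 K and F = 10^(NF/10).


NF_lin = 10^(7.76/10) = 5.970353
Te = 290 * (5.970353 - 1) = 1441.4 K

1441.4 K


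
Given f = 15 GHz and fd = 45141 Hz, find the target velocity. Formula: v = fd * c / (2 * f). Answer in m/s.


v = 45141 * 3e8 / (2 * 15000000000.0) = 451.4 m/s

451.4 m/s


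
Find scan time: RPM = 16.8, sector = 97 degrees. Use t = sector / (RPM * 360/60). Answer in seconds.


t = 97 / (16.8 * 360) * 60 = 0.96 s

0.96 s


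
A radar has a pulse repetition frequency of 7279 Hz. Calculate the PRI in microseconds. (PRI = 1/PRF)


PRI = 1/7279 = 0.0001373815 s = 137.4 us

137.4 us


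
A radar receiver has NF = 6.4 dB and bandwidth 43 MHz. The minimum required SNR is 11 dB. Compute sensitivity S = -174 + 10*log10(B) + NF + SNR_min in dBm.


10*log10(43000000.0) = 76.33
S = -174 + 76.33 + 6.4 + 11 = -80.3 dBm

-80.3 dBm


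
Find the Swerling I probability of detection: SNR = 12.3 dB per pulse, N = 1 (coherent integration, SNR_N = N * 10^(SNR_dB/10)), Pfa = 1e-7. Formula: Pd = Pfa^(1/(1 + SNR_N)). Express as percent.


SNR_lin = 10^(12.3/10) = 16.98244
SNR_N = 1 * 16.98244 = 16.98244
1/(1 + SNR_N) = 1/17.98244 = 0.0556098
Pd = (1e-7)^0.0556098 = 0.40807
Pd = 40.8%

40.8%


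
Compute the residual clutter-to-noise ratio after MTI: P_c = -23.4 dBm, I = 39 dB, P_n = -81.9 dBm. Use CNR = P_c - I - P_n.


CNR = -23.4 - 39 - (-81.9) = 19.5 dB

19.5 dB


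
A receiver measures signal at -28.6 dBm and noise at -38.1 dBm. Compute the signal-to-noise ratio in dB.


SNR = -28.6 - (-38.1) = 9.5 dB

9.5 dB


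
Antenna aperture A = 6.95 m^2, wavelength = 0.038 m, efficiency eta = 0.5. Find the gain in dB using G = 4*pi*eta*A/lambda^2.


G_linear = 4*pi*0.5*6.95/0.038^2 = 30241.09
G_dB = 10*log10(30241.09) = 44.8 dB

44.8 dB


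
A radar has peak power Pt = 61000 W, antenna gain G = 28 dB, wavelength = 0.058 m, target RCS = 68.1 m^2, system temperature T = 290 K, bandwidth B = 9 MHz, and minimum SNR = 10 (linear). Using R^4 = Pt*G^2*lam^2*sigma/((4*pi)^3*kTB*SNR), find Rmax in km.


G_lin = 10^(28/10) = 630.957344
R^4 = 61000 * 630.957344^2 * 0.058^2 * 68.1 / ((4*pi)^3 * 1.38e-23 * 290 * 9000000.0 * 10)
R^4 = 7.78366e18 m^4
R_max = (7.78366e18)^(1/4) = 52819.7 m = 52.8 km

52.8 km


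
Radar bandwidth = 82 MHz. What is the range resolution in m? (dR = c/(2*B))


dR = 3e8 / (2 * 82000000.0) = 1.83 m

1.83 m


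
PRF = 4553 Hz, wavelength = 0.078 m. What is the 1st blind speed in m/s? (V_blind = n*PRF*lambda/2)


V_blind = 1 * 4553 * 0.078 / 2 = 177.6 m/s

177.6 m/s


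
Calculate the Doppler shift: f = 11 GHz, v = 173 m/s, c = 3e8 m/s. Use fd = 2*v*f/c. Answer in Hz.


fd = 2 * 173 * 11000000000.0 / 3e8 = 12686.7 Hz

12686.7 Hz


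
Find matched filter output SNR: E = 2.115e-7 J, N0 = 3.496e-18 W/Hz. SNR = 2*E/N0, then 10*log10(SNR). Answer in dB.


SNR_lin = 2 * 2.115e-7 / 3.496e-18 = 1.21e11
SNR_dB = 10*log10(1.21e11) = 110.8 dB

110.8 dB


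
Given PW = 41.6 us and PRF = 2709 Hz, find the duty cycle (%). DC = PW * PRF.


DC = 41.6e-6 * 2709 * 100 = 11.27%

11.27%


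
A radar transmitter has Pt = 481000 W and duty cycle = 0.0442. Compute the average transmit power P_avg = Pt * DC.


P_avg = 481000 * 0.0442 = 21260.2 W

21260.2 W


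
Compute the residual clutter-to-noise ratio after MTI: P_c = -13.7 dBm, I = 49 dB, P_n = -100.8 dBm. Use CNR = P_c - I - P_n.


CNR = -13.7 - 49 - (-100.8) = 38.1 dB

38.1 dB


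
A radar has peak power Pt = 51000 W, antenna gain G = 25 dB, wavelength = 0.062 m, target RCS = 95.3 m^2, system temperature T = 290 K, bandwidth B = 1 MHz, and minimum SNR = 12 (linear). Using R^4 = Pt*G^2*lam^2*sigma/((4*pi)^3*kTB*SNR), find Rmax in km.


G_lin = 10^(25/10) = 316.227766
R^4 = 51000 * 316.227766^2 * 0.062^2 * 95.3 / ((4*pi)^3 * 1.38e-23 * 290 * 1000000.0 * 12)
R^4 = 1.96046e19 m^4
R_max = (1.96046e19)^(1/4) = 66541.0 m = 66.5 km

66.5 km


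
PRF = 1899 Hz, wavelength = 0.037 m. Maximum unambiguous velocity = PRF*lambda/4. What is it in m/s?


V_ua = 1899 * 0.037 / 4 = 17.6 m/s

17.6 m/s


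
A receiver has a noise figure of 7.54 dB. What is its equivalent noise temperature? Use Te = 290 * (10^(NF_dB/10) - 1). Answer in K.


NF_lin = 10^(7.54/10) = 5.675446
Te = 290 * (5.675446 - 1) = 1355.9 K

1355.9 K


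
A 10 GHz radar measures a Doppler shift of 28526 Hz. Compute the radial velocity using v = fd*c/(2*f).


v = 28526 * 3e8 / (2 * 10000000000.0) = 427.9 m/s

427.9 m/s


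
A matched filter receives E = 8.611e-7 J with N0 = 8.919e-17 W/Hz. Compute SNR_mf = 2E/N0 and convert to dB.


SNR_lin = 2 * 8.611e-7 / 8.919e-17 = 1.931e10
SNR_dB = 10*log10(1.931e10) = 102.9 dB

102.9 dB


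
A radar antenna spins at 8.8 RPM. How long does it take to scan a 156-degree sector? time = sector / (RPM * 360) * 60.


t = 156 / (8.8 * 360) * 60 = 2.95 s

2.95 s


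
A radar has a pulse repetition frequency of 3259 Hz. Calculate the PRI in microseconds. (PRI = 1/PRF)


PRI = 1/3259 = 0.0003068426 s = 306.8 us

306.8 us


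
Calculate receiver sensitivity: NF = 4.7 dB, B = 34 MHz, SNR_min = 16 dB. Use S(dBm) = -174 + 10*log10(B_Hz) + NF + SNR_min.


10*log10(34000000.0) = 75.31
S = -174 + 75.31 + 4.7 + 16 = -78.0 dBm

-78.0 dBm


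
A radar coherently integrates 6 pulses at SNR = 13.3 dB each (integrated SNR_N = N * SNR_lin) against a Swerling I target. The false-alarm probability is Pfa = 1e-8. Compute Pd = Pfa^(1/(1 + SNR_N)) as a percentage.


SNR_lin = 10^(13.3/10) = 21.37962
SNR_N = 6 * 21.37962 = 128.27772
1/(1 + SNR_N) = 1/129.27772 = 0.0077353
Pd = (1e-8)^0.0077353 = 0.8672
Pd = 86.7%

86.7%


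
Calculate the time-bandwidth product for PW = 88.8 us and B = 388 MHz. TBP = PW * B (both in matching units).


TBP = 88.8 * 388 = 34454.4

34454.4


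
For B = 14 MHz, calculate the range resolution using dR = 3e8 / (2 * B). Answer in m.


dR = 3e8 / (2 * 14000000.0) = 10.71 m

10.71 m


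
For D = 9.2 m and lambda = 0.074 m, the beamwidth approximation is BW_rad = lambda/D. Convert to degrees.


BW_rad = 0.074 / 9.2 = 0.008043
BW_deg = 0.46 degrees

0.46 degrees


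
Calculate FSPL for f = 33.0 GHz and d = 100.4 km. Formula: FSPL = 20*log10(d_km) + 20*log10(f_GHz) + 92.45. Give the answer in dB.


20*log10(100.4) = 40.03
20*log10(33.0) = 30.37
FSPL = 162.9 dB

162.9 dB


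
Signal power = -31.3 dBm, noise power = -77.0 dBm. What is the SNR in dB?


SNR = -31.3 - (-77.0) = 45.7 dB

45.7 dB


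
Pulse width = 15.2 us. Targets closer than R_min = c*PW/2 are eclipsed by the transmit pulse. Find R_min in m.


R_min = 3e8 * 15.2e-6 / 2 = 2280.0 m

2280.0 m


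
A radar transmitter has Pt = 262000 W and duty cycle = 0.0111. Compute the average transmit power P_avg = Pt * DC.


P_avg = 262000 * 0.0111 = 2908.2 W

2908.2 W


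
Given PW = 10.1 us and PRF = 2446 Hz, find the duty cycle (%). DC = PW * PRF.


DC = 10.1e-6 * 2446 * 100 = 2.47%

2.47%


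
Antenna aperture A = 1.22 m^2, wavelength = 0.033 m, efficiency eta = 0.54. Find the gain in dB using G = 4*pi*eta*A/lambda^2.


G_linear = 4*pi*0.54*1.22/0.033^2 = 7602.13
G_dB = 10*log10(7602.13) = 38.8 dB

38.8 dB


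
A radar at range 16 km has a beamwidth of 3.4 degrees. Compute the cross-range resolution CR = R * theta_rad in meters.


BW_rad = 0.059341195
CR = 16000 * 0.059341195 = 949.5 m

949.5 m


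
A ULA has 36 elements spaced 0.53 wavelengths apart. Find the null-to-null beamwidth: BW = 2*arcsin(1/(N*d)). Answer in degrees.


1/(N*d) = 1/(36*0.53) = 0.052411
BW = 2*arcsin(0.052411) = 6.0 degrees

6.0 degrees


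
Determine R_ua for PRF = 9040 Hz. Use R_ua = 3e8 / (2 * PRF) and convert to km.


R_ua = 3e8 / (2 * 9040) = 16592.9 m = 16.6 km

16.6 km
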